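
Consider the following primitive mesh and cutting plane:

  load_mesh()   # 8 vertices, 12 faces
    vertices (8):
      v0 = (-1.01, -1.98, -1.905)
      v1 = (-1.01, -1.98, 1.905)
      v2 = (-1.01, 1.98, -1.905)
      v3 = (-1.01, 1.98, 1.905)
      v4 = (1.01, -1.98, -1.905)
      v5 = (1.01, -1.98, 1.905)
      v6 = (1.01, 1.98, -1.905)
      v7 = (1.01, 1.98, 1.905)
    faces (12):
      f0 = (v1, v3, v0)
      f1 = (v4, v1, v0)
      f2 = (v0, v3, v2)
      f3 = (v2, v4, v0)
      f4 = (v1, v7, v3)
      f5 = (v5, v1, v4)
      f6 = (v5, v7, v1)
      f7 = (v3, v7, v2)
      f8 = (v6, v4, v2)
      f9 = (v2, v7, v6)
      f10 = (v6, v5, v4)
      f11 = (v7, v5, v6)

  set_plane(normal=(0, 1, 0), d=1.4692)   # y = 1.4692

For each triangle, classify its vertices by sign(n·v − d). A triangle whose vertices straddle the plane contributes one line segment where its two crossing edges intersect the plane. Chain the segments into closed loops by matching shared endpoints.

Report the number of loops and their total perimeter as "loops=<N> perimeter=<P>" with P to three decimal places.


Straddling triangles (8 of 12):
  (v1,v3,v0) [-+-] → (-1.01, 1.4692, 1.905)–(-1.01, 1.4692, 1.41355)  len=0.4915
  (v0,v3,v2) [-++] → (-1.01, 1.4692, 1.41355)–(-1.01, 1.4692, -1.905)  len=3.3185
  (v2,v4,v0) [+--] → (-0.74944, 1.4692, -1.905)–(-1.01, 1.4692, -1.905)  len=0.2606
  (v1,v7,v3) [-++] → (0.74944, 1.4692, 1.905)–(-1.01, 1.4692, 1.905)  len=1.7594
  (v5,v7,v1) [-+-] → (1.01, 1.4692, 1.905)–(0.74944, 1.4692, 1.905)  len=0.2606
  (v6,v4,v2) [+-+] → (1.01, 1.4692, -1.905)–(-0.74944, 1.4692, -1.905)  len=1.7594
  (v6,v5,v4) [+--] → (1.01, 1.4692, -1.41355)–(1.01, 1.4692, -1.905)  len=0.4915
  (v7,v5,v6) [+-+] → (1.01, 1.4692, 1.905)–(1.01, 1.4692, -1.41355)  len=3.3185

Chained into 1 loop(s):
  loop 1: 8 segments, perimeter = 11.6600
Total perimeter = 11.660

loops=1 perimeter=11.660


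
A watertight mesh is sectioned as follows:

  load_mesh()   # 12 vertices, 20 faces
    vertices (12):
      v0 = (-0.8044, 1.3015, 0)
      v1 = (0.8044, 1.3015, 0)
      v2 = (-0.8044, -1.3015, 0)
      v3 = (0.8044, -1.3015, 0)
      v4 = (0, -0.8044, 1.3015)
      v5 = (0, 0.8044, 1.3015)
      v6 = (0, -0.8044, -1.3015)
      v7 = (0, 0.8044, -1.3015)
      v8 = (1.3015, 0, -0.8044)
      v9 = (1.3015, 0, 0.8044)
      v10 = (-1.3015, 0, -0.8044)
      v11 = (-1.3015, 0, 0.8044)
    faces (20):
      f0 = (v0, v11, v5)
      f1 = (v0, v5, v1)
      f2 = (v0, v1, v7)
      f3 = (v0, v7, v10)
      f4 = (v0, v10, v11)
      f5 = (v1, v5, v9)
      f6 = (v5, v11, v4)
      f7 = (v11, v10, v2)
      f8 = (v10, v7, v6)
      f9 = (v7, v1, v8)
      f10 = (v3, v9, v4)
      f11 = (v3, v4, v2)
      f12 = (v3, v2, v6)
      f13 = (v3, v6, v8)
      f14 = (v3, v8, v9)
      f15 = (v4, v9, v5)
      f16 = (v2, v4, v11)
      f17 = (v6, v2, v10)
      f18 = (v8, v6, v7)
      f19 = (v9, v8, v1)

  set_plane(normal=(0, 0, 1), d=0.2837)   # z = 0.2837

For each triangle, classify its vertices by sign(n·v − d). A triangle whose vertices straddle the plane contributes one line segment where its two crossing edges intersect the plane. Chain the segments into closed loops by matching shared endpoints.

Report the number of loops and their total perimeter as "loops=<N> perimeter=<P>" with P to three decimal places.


loops=1 perimeter=8.107

Straddling triangles (10 of 20):
  (v0,v11,v5) [-++] → (-0.97972, 0.84248, 0.2837)–(-0.629057, 1.19314, 0.2837)  len=0.4959
  (v0,v5,v1) [-+-] → (-0.629057, 1.19314, 0.2837)–(0.629057, 1.19314, 0.2837)  len=1.2581
  (v0,v10,v11) [--+] → (-1.3015, 0, 0.2837)–(-0.97972, 0.84248, 0.2837)  len=0.9018
  (v1,v5,v9) [-++] → (0.629057, 1.19314, 0.2837)–(0.97972, 0.84248, 0.2837)  len=0.4959
  (v11,v10,v2) [+--] → (-1.3015, 0, 0.2837)–(-0.97972, -0.84248, 0.2837)  len=0.9018
  (v3,v9,v4) [-++] → (0.97972, -0.84248, 0.2837)–(0.629057, -1.19314, 0.2837)  len=0.4959
  (v3,v4,v2) [-+-] → (0.629057, -1.19314, 0.2837)–(-0.629057, -1.19314, 0.2837)  len=1.2581
  (v3,v8,v9) [--+] → (1.3015, 0, 0.2837)–(0.97972, -0.84248, 0.2837)  len=0.9018
  (v2,v4,v11) [-++] → (-0.629057, -1.19314, 0.2837)–(-0.97972, -0.84248, 0.2837)  len=0.4959
  (v9,v8,v1) [+--] → (1.3015, 0, 0.2837)–(0.97972, 0.84248, 0.2837)  len=0.9018

Chained into 1 loop(s):
  loop 1: 10 segments, perimeter = 8.1072
Total perimeter = 8.107


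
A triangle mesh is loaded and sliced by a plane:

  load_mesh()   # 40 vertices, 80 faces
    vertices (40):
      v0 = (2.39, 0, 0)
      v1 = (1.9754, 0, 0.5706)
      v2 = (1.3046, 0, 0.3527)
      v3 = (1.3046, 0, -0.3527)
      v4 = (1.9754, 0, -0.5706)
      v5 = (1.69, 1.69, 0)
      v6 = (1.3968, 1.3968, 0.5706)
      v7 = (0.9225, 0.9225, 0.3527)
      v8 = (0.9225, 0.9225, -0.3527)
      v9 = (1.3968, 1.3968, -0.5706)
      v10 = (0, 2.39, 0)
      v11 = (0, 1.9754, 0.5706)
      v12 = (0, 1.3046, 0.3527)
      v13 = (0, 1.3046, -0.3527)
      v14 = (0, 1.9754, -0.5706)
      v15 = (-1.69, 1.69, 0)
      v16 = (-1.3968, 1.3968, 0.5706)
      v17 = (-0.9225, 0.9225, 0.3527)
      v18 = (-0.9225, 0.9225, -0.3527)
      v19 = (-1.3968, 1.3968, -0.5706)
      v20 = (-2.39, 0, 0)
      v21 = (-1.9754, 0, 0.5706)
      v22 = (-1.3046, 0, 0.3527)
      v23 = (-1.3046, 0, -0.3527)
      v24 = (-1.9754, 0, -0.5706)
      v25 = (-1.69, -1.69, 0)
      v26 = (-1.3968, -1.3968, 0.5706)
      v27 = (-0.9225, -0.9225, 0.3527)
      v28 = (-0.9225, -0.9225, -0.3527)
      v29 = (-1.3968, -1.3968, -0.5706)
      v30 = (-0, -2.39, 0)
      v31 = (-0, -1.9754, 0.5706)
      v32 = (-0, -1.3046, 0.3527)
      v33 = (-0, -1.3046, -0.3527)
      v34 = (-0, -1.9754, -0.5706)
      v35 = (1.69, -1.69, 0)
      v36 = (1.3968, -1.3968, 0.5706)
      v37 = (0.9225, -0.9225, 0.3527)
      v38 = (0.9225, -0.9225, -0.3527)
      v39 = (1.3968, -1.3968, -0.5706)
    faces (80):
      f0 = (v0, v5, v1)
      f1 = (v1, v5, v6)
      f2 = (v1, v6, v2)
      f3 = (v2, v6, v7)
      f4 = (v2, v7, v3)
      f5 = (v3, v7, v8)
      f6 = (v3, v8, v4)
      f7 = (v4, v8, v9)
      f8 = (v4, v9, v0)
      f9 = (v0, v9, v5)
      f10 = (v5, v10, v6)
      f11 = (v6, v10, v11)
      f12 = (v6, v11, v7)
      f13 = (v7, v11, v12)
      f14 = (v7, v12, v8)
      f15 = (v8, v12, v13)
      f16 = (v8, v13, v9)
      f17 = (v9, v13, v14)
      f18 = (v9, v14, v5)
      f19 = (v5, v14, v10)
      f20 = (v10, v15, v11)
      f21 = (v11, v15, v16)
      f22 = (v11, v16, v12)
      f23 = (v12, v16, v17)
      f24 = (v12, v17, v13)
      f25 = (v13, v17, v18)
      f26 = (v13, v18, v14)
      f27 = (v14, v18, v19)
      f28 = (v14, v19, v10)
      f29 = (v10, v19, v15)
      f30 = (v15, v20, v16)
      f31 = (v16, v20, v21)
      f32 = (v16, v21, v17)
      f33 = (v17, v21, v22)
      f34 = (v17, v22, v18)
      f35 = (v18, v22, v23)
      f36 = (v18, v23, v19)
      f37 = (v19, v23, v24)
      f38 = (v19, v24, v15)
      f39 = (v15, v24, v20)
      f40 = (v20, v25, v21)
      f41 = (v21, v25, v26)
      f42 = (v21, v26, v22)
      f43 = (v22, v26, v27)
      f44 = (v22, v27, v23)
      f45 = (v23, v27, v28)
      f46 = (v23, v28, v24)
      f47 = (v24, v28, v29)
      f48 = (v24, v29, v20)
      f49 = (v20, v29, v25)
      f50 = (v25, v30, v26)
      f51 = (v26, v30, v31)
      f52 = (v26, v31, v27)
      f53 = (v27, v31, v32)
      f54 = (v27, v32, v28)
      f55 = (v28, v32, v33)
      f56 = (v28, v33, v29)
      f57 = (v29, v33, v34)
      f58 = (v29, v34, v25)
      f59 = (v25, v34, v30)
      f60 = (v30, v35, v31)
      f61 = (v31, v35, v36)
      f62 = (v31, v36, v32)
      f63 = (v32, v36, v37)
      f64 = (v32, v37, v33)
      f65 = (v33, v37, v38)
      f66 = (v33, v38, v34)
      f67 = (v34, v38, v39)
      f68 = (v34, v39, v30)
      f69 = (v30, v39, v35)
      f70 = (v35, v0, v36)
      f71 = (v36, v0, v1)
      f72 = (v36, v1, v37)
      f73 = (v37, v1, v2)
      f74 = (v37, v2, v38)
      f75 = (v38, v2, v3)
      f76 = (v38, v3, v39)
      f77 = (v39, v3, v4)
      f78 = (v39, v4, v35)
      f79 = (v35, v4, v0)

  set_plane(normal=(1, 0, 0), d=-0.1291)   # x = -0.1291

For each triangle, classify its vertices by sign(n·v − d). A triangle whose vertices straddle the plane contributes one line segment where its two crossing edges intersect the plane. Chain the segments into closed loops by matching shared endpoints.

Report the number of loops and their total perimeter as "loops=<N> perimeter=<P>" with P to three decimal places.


loops=2 perimeter=7.053

Straddling triangles (20 of 80):
  (v10,v15,v11) [+-+] → (-0.1291, 2.33653, 0)–(-0.1291, 1.9536, 0.527012)  len=0.6514
  (v11,v15,v16) [+--] → (-0.1291, 1.9536, 0.527012)–(-0.1291, 1.92192, 0.5706)  len=0.0539
  (v11,v16,v12) [+-+] → (-0.1291, 1.92192, 0.5706)–(-0.1291, 1.31312, 0.37284)  len=0.6401
  (v12,v16,v17) [+--] → (-0.1291, 1.31312, 0.37284)–(-0.1291, 1.25113, 0.3527)  len=0.0652
  (v12,v17,v13) [+-+] → (-0.1291, 1.25113, 0.3527)–(-0.1291, 1.25113, -0.253982)  len=0.6067
  (v13,v17,v18) [+--] → (-0.1291, 1.25113, -0.253982)–(-0.1291, 1.25113, -0.3527)  len=0.0987
  (v13,v18,v14) [+-+] → (-0.1291, 1.25113, -0.3527)–(-0.1291, 1.82805, -0.540106)  len=0.6066
  (v14,v18,v19) [+--] → (-0.1291, 1.82805, -0.540106)–(-0.1291, 1.92192, -0.5706)  len=0.0987
  (v14,v19,v10) [+-+] → (-0.1291, 1.92192, -0.5706)–(-0.1291, 2.2982, -0.052738)  len=0.6401
  (v10,v19,v15) [+--] → (-0.1291, 2.2982, -0.052738)–(-0.1291, 2.33653, 0)  len=0.0652
  (v25,v30,v26) [-+-] → (-0.1291, -2.33653, 0)–(-0.1291, -2.2982, 0.052738)  len=0.0652
  (v26,v30,v31) [-++] → (-0.1291, -2.2982, 0.052738)–(-0.1291, -1.92192, 0.5706)  len=0.6401
  (v26,v31,v27) [-+-] → (-0.1291, -1.92192, 0.5706)–(-0.1291, -1.82805, 0.540106)  len=0.0987
  (v27,v31,v32) [-++] → (-0.1291, -1.82805, 0.540106)–(-0.1291, -1.25113, 0.3527)  len=0.6066
  (v27,v32,v28) [-+-] → (-0.1291, -1.25113, 0.3527)–(-0.1291, -1.25113, 0.253982)  len=0.0987
  (v28,v32,v33) [-++] → (-0.1291, -1.25113, 0.253982)–(-0.1291, -1.25113, -0.3527)  len=0.6067
  (v28,v33,v29) [-+-] → (-0.1291, -1.25113, -0.3527)–(-0.1291, -1.31312, -0.37284)  len=0.0652
  (v29,v33,v34) [-++] → (-0.1291, -1.31312, -0.37284)–(-0.1291, -1.92192, -0.5706)  len=0.6401
  (v29,v34,v25) [-+-] → (-0.1291, -1.92192, -0.5706)–(-0.1291, -1.9536, -0.527012)  len=0.0539
  (v25,v34,v30) [-++] → (-0.1291, -1.9536, -0.527012)–(-0.1291, -2.33653, 0)  len=0.6514

Chained into 2 loop(s):
  loop 1: 10 segments, perimeter = 3.5266
  loop 2: 10 segments, perimeter = 3.5266
Total perimeter = 7.053


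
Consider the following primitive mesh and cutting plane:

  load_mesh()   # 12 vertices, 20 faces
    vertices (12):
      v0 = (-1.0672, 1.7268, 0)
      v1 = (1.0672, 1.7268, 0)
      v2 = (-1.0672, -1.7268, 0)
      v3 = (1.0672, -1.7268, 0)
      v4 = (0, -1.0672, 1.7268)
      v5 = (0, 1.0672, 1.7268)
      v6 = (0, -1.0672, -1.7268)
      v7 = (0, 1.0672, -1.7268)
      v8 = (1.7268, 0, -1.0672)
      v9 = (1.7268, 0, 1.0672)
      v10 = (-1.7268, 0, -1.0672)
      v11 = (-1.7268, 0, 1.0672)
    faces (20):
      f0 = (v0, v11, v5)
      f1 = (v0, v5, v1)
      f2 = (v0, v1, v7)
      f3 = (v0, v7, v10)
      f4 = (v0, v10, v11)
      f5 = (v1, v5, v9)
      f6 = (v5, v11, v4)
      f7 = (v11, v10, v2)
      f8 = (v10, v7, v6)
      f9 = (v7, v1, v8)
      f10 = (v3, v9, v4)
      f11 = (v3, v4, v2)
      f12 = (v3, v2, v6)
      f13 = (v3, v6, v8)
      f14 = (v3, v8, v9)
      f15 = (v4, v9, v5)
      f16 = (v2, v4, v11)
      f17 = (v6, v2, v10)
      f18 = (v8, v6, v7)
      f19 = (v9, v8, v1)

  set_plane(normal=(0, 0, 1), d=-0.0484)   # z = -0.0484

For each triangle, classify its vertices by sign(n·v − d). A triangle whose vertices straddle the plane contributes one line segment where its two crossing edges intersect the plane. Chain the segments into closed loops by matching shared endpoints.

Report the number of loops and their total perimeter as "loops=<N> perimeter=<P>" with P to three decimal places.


Straddling triangles (10 of 20):
  (v0,v1,v7) [++-] → (1.03729, 1.70831, -0.0484)–(-1.03729, 1.70831, -0.0484)  len=2.0746
  (v0,v7,v10) [+--] → (-1.03729, 1.70831, -0.0484)–(-1.09711, 1.64849, -0.0484)  len=0.0846
  (v0,v10,v11) [+-+] → (-1.09711, 1.64849, -0.0484)–(-1.7268, 0, -0.0484)  len=1.7647
  (v11,v10,v2) [+-+] → (-1.7268, 0, -0.0484)–(-1.09711, -1.64849, -0.0484)  len=1.7647
  (v7,v1,v8) [-+-] → (1.03729, 1.70831, -0.0484)–(1.09711, 1.64849, -0.0484)  len=0.0846
  (v3,v2,v6) [++-] → (-1.03729, -1.70831, -0.0484)–(1.03729, -1.70831, -0.0484)  len=2.0746
  (v3,v6,v8) [+--] → (1.03729, -1.70831, -0.0484)–(1.09711, -1.64849, -0.0484)  len=0.0846
  (v3,v8,v9) [+-+] → (1.09711, -1.64849, -0.0484)–(1.7268, 0, -0.0484)  len=1.7647
  (v6,v2,v10) [-+-] → (-1.03729, -1.70831, -0.0484)–(-1.09711, -1.64849, -0.0484)  len=0.0846
  (v9,v8,v1) [+-+] → (1.7268, 0, -0.0484)–(1.09711, 1.64849, -0.0484)  len=1.7647

Chained into 1 loop(s):
  loop 1: 10 segments, perimeter = 11.5462
Total perimeter = 11.546

loops=1 perimeter=11.546


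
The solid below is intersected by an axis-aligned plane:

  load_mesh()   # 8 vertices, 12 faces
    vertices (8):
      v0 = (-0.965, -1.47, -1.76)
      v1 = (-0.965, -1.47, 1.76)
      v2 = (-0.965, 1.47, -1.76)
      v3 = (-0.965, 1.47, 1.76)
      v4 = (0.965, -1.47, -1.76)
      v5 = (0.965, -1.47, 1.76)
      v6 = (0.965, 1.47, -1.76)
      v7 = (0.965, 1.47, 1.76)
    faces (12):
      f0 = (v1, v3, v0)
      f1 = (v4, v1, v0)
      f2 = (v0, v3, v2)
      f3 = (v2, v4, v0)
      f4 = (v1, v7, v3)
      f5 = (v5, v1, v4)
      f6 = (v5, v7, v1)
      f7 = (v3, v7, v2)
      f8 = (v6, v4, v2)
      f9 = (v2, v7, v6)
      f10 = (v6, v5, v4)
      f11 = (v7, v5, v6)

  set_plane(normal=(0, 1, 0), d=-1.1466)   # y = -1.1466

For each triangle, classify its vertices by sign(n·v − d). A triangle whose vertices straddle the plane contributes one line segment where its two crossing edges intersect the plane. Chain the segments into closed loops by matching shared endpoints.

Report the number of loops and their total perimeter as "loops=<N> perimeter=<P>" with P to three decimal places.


Straddling triangles (8 of 12):
  (v1,v3,v0) [-+-] → (-0.965, -1.1466, 1.76)–(-0.965, -1.1466, -1.3728)  len=3.1328
  (v0,v3,v2) [-++] → (-0.965, -1.1466, -1.3728)–(-0.965, -1.1466, -1.76)  len=0.3872
  (v2,v4,v0) [+--] → (0.7527, -1.1466, -1.76)–(-0.965, -1.1466, -1.76)  len=1.7177
  (v1,v7,v3) [-++] → (-0.7527, -1.1466, 1.76)–(-0.965, -1.1466, 1.76)  len=0.2123
  (v5,v7,v1) [-+-] → (0.965, -1.1466, 1.76)–(-0.7527, -1.1466, 1.76)  len=1.7177
  (v6,v4,v2) [+-+] → (0.965, -1.1466, -1.76)–(0.7527, -1.1466, -1.76)  len=0.2123
  (v6,v5,v4) [+--] → (0.965, -1.1466, 1.3728)–(0.965, -1.1466, -1.76)  len=3.1328
  (v7,v5,v6) [+-+] → (0.965, -1.1466, 1.76)–(0.965, -1.1466, 1.3728)  len=0.3872

Chained into 1 loop(s):
  loop 1: 8 segments, perimeter = 10.9000
Total perimeter = 10.900

loops=1 perimeter=10.900


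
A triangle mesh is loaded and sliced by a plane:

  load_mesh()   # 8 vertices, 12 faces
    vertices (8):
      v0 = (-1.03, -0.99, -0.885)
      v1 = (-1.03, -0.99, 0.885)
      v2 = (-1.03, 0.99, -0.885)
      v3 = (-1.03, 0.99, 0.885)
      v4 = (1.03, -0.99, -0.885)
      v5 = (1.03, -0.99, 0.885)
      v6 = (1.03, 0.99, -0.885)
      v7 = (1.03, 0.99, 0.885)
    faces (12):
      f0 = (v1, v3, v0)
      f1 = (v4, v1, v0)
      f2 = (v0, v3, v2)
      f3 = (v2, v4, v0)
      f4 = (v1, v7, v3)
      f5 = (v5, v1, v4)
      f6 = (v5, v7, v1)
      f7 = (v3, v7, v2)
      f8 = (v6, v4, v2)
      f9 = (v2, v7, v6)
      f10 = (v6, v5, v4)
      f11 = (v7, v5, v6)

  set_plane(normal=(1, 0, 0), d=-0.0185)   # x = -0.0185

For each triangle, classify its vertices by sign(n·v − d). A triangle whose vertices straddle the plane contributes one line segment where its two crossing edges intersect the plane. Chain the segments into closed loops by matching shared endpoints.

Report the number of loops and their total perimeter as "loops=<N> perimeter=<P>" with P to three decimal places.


loops=1 perimeter=7.500

Straddling triangles (8 of 12):
  (v4,v1,v0) [+--] → (-0.0185, -0.99, 0.0158956)–(-0.0185, -0.99, -0.885)  len=0.9009
  (v2,v4,v0) [-+-] → (-0.0185, 0.0177816, -0.885)–(-0.0185, -0.99, -0.885)  len=1.0078
  (v1,v7,v3) [-+-] → (-0.0185, -0.0177816, 0.885)–(-0.0185, 0.99, 0.885)  len=1.0078
  (v5,v1,v4) [+-+] → (-0.0185, -0.99, 0.885)–(-0.0185, -0.99, 0.0158956)  len=0.8691
  (v5,v7,v1) [++-] → (-0.0185, -0.0177816, 0.885)–(-0.0185, -0.99, 0.885)  len=0.9722
  (v3,v7,v2) [-+-] → (-0.0185, 0.99, 0.885)–(-0.0185, 0.99, -0.0158956)  len=0.9009
  (v6,v4,v2) [++-] → (-0.0185, 0.0177816, -0.885)–(-0.0185, 0.99, -0.885)  len=0.9722
  (v2,v7,v6) [-++] → (-0.0185, 0.99, -0.0158956)–(-0.0185, 0.99, -0.885)  len=0.8691

Chained into 1 loop(s):
  loop 1: 8 segments, perimeter = 7.5000
Total perimeter = 7.500


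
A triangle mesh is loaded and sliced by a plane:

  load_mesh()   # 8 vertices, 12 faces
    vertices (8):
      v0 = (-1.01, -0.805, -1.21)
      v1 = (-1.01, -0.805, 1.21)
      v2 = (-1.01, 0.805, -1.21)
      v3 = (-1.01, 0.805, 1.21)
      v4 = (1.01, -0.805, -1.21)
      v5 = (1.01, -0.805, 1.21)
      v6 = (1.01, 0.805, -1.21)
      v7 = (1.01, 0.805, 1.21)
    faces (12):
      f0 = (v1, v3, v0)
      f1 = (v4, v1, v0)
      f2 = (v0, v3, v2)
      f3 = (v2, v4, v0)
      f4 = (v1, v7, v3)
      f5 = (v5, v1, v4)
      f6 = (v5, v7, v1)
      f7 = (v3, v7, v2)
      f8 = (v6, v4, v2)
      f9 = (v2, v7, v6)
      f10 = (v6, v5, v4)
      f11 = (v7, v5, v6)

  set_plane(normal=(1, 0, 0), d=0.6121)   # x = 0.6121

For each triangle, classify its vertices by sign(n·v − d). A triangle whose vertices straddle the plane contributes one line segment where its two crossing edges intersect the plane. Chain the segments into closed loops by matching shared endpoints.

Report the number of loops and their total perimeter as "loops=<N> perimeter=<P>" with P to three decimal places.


loops=1 perimeter=8.060

Straddling triangles (8 of 12):
  (v4,v1,v0) [+--] → (0.6121, -0.805, -0.733308)–(0.6121, -0.805, -1.21)  len=0.4767
  (v2,v4,v0) [-+-] → (0.6121, -0.487862, -1.21)–(0.6121, -0.805, -1.21)  len=0.3171
  (v1,v7,v3) [-+-] → (0.6121, 0.487862, 1.21)–(0.6121, 0.805, 1.21)  len=0.3171
  (v5,v1,v4) [+-+] → (0.6121, -0.805, 1.21)–(0.6121, -0.805, -0.733308)  len=1.9433
  (v5,v7,v1) [++-] → (0.6121, 0.487862, 1.21)–(0.6121, -0.805, 1.21)  len=1.2929
  (v3,v7,v2) [-+-] → (0.6121, 0.805, 1.21)–(0.6121, 0.805, 0.733308)  len=0.4767
  (v6,v4,v2) [++-] → (0.6121, -0.487862, -1.21)–(0.6121, 0.805, -1.21)  len=1.2929
  (v2,v7,v6) [-++] → (0.6121, 0.805, 0.733308)–(0.6121, 0.805, -1.21)  len=1.9433

Chained into 1 loop(s):
  loop 1: 8 segments, perimeter = 8.0600
Total perimeter = 8.060


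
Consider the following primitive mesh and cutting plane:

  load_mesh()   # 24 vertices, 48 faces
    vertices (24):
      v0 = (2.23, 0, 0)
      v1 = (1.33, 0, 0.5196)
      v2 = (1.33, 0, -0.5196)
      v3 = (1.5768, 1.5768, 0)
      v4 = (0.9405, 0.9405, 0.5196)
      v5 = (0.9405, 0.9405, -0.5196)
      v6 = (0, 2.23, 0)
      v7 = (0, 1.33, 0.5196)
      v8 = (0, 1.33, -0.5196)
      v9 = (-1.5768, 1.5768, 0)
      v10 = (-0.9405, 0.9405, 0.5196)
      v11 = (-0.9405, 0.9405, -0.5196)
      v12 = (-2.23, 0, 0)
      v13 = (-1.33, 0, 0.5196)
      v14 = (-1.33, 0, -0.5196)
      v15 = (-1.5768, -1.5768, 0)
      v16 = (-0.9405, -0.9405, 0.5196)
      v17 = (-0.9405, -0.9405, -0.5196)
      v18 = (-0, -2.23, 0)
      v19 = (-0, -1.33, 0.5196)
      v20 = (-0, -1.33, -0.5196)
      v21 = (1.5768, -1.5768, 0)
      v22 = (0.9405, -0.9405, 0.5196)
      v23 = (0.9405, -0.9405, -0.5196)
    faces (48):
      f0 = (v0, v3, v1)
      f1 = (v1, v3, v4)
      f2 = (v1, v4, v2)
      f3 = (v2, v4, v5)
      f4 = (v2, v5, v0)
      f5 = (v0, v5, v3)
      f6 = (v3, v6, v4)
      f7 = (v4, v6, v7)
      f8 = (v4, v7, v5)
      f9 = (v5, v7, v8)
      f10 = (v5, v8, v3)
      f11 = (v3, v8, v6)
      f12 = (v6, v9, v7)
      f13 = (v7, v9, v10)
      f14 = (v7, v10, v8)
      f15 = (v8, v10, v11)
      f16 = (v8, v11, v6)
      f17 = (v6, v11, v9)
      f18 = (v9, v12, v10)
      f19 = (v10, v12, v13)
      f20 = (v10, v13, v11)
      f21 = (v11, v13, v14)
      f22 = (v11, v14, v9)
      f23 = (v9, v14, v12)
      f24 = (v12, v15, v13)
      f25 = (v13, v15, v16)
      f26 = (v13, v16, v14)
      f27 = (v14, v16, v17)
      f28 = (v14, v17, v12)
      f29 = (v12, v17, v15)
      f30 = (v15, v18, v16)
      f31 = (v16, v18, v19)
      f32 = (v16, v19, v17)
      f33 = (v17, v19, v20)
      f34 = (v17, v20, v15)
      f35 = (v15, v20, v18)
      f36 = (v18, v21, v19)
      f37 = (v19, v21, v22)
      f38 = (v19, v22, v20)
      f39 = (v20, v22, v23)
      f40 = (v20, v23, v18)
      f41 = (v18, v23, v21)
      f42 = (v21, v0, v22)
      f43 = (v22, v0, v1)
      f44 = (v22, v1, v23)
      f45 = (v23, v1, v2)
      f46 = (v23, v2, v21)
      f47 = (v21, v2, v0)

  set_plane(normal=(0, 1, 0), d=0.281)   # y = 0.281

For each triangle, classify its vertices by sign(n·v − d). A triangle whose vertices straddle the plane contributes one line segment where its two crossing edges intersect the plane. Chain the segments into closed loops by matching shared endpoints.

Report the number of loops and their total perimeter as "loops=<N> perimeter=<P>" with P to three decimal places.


Straddling triangles (12 of 48):
  (v0,v3,v1) [-+-] → (2.11359, 0.281, 0)–(1.37398, 0.281, 0.427003)  len=0.8540
  (v1,v3,v4) [-++] → (1.37398, 0.281, 0.427003)–(1.21363, 0.281, 0.5196)  len=0.1852
  (v1,v4,v2) [-+-] → (1.21363, 0.281, 0.5196)–(1.21363, 0.281, -0.209111)  len=0.7287
  (v2,v4,v5) [-++] → (1.21363, 0.281, -0.209111)–(1.21363, 0.281, -0.5196)  len=0.3105
  (v2,v5,v0) [-+-] → (1.21363, 0.281, -0.5196)–(1.84473, 0.281, -0.155245)  len=0.7287
  (v0,v5,v3) [-++] → (1.84473, 0.281, -0.155245)–(2.11359, 0.281, 0)  len=0.3105
  (v9,v12,v10) [+-+] → (-2.11359, 0.281, 0)–(-1.84473, 0.281, 0.155245)  len=0.3105
  (v10,v12,v13) [+--] → (-1.84473, 0.281, 0.155245)–(-1.21363, 0.281, 0.5196)  len=0.7287
  (v10,v13,v11) [+-+] → (-1.21363, 0.281, 0.5196)–(-1.21363, 0.281, 0.209111)  len=0.3105
  (v11,v13,v14) [+--] → (-1.21363, 0.281, 0.209111)–(-1.21363, 0.281, -0.5196)  len=0.7287
  (v11,v14,v9) [+-+] → (-1.21363, 0.281, -0.5196)–(-1.37398, 0.281, -0.427003)  len=0.1852
  (v9,v14,v12) [+--] → (-1.37398, 0.281, -0.427003)–(-2.11359, 0.281, 0)  len=0.8540

Chained into 2 loop(s):
  loop 1: 6 segments, perimeter = 3.1176
  loop 2: 6 segments, perimeter = 3.1176
Total perimeter = 6.235

loops=2 perimeter=6.235


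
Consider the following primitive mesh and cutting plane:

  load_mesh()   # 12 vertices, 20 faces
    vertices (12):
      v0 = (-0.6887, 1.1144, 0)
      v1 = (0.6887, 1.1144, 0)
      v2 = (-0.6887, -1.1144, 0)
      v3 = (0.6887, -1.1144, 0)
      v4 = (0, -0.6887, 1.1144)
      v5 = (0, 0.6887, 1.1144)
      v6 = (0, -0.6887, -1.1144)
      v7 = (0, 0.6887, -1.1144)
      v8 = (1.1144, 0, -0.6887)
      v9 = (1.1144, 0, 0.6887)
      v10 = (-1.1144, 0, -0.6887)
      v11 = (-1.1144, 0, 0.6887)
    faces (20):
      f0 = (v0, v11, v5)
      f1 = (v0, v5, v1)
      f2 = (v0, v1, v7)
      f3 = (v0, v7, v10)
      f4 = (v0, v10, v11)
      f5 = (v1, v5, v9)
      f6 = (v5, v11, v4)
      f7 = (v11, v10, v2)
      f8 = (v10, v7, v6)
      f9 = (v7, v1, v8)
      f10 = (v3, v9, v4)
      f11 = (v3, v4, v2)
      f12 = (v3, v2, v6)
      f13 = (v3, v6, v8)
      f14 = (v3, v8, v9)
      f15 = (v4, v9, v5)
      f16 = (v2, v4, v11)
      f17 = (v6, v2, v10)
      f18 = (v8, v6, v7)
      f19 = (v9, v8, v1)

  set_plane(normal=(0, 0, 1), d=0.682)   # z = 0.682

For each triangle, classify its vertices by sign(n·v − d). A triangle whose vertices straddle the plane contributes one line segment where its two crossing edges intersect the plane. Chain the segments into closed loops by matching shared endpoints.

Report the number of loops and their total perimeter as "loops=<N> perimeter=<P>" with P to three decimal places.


loops=1 perimeter=5.884

Straddling triangles (10 of 20):
  (v0,v11,v5) [-++] → (-1.11026, 0.0108414, 0.682)–(-0.267224, 0.853876, 0.682)  len=1.1922
  (v0,v5,v1) [-+-] → (-0.267224, 0.853876, 0.682)–(0.267224, 0.853876, 0.682)  len=0.5344
  (v0,v10,v11) [--+] → (-1.1144, 0, 0.682)–(-1.11026, 0.0108414, 0.682)  len=0.0116
  (v1,v5,v9) [-++] → (0.267224, 0.853876, 0.682)–(1.11026, 0.0108414, 0.682)  len=1.1922
  (v11,v10,v2) [+--] → (-1.1144, 0, 0.682)–(-1.11026, -0.0108414, 0.682)  len=0.0116
  (v3,v9,v4) [-++] → (1.11026, -0.0108414, 0.682)–(0.267224, -0.853876, 0.682)  len=1.1922
  (v3,v4,v2) [-+-] → (0.267224, -0.853876, 0.682)–(-0.267224, -0.853876, 0.682)  len=0.5344
  (v3,v8,v9) [--+] → (1.1144, 0, 0.682)–(1.11026, -0.0108414, 0.682)  len=0.0116
  (v2,v4,v11) [-++] → (-0.267224, -0.853876, 0.682)–(-1.11026, -0.0108414, 0.682)  len=1.1922
  (v9,v8,v1) [+--] → (1.1144, 0, 0.682)–(1.11026, 0.0108414, 0.682)  len=0.0116

Chained into 1 loop(s):
  loop 1: 10 segments, perimeter = 5.8842
Total perimeter = 5.884


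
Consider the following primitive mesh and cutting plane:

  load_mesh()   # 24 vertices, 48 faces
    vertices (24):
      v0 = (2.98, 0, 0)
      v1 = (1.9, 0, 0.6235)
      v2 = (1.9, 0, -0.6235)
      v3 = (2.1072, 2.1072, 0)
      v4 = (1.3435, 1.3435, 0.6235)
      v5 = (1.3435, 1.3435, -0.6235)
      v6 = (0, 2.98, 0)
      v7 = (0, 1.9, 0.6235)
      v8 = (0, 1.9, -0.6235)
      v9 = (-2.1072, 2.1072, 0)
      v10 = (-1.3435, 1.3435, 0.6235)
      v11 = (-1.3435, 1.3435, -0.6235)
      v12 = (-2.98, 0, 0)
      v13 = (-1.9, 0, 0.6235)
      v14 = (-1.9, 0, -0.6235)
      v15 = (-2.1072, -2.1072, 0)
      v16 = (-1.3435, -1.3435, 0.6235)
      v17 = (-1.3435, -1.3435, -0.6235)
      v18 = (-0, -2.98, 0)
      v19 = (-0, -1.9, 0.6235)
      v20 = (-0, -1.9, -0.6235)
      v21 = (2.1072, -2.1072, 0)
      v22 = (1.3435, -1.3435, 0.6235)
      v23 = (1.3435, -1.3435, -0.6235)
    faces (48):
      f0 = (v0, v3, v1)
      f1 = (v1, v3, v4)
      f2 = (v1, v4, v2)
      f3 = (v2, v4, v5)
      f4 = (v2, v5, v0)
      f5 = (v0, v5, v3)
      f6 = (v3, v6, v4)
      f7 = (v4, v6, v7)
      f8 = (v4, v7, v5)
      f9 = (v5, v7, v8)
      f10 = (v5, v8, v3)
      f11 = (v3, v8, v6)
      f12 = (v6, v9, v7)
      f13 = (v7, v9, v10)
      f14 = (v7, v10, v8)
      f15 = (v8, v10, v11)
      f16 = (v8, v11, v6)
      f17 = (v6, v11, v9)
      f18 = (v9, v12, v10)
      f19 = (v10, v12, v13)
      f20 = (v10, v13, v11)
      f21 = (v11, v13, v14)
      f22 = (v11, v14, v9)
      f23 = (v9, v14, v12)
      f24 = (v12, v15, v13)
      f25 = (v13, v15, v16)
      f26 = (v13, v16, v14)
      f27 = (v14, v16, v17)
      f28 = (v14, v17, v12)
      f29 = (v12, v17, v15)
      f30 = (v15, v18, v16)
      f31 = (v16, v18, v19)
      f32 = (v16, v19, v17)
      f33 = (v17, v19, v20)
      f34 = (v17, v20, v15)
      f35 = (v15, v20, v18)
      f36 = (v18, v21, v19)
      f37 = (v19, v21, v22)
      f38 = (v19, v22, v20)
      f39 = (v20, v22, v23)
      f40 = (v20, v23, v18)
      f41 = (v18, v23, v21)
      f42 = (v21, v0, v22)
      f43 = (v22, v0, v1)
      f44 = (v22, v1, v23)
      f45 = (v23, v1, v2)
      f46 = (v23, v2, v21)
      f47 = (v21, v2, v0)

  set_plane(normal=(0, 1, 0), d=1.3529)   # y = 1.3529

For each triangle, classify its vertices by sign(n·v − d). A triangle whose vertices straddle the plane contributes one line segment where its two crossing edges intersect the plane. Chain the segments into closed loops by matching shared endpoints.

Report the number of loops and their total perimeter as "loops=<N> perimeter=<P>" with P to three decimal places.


loops=2 perimeter=7.553

Straddling triangles (16 of 48):
  (v0,v3,v1) [-+-] → (2.41963, 1.3529, 0)–(2.03303, 1.3529, 0.22319)  len=0.4464
  (v1,v3,v4) [-+-] → (2.03303, 1.3529, 0.22319)–(1.3529, 1.3529, 0.615826)  len=0.7853
  (v0,v5,v3) [--+] → (1.3529, 1.3529, -0.615826)–(2.41963, 1.3529, 0)  len=1.2317
  (v3,v6,v4) [++-] → (1.33578, 1.3529, 0.619919)–(1.3529, 1.3529, 0.615826)  len=0.0176
  (v4,v6,v7) [-++] → (1.33578, 1.3529, 0.619919)–(1.32081, 1.3529, 0.6235)  len=0.0154
  (v4,v7,v5) [-+-] → (1.32081, 1.3529, 0.6235)–(1.32081, 1.3529, -0.602437)  len=1.2259
  (v5,v7,v8) [-++] → (1.32081, 1.3529, -0.602437)–(1.32081, 1.3529, -0.6235)  len=0.0211
  (v5,v8,v3) [-++] → (1.32081, 1.3529, -0.6235)–(1.3529, 1.3529, -0.615826)  len=0.0330
  (v7,v9,v10) [++-] → (-1.3529, 1.3529, 0.615826)–(-1.32081, 1.3529, 0.6235)  len=0.0330
  (v7,v10,v8) [+-+] → (-1.32081, 1.3529, 0.6235)–(-1.32081, 1.3529, 0.602437)  len=0.0211
  (v8,v10,v11) [+--] → (-1.32081, 1.3529, 0.602437)–(-1.32081, 1.3529, -0.6235)  len=1.2259
  (v8,v11,v6) [+-+] → (-1.32081, 1.3529, -0.6235)–(-1.33578, 1.3529, -0.619919)  len=0.0154
  (v6,v11,v9) [+-+] → (-1.33578, 1.3529, -0.619919)–(-1.3529, 1.3529, -0.615826)  len=0.0176
  (v9,v12,v10) [+--] → (-2.41963, 1.3529, 0)–(-1.3529, 1.3529, 0.615826)  len=1.2317
  (v11,v14,v9) [--+] → (-2.03303, 1.3529, -0.22319)–(-1.3529, 1.3529, -0.615826)  len=0.7853
  (v9,v14,v12) [+--] → (-2.03303, 1.3529, -0.22319)–(-2.41963, 1.3529, 0)  len=0.4464

Chained into 2 loop(s):
  loop 1: 8 segments, perimeter = 3.7765
  loop 2: 8 segments, perimeter = 3.7765
Total perimeter = 7.553


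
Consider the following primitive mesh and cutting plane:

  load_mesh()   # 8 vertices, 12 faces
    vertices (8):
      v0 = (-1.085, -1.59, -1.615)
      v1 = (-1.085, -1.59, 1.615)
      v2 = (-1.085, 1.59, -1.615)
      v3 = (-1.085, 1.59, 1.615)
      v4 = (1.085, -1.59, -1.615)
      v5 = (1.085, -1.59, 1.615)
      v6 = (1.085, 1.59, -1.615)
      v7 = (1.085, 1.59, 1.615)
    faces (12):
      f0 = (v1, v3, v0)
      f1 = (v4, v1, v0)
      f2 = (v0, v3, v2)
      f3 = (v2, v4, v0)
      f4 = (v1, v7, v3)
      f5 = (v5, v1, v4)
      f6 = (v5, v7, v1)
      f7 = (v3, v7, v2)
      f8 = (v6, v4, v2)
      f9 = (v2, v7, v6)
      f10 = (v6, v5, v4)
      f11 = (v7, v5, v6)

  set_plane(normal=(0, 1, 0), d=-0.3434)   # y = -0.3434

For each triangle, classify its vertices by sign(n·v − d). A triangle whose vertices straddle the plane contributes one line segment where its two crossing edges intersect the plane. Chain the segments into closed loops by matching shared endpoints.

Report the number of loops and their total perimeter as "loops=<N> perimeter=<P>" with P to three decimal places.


loops=1 perimeter=10.800

Straddling triangles (8 of 12):
  (v1,v3,v0) [-+-] → (-1.085, -0.3434, 1.615)–(-1.085, -0.3434, -0.348799)  len=1.9638
  (v0,v3,v2) [-++] → (-1.085, -0.3434, -0.348799)–(-1.085, -0.3434, -1.615)  len=1.2662
  (v2,v4,v0) [+--] → (0.234333, -0.3434, -1.615)–(-1.085, -0.3434, -1.615)  len=1.3193
  (v1,v7,v3) [-++] → (-0.234333, -0.3434, 1.615)–(-1.085, -0.3434, 1.615)  len=0.8507
  (v5,v7,v1) [-+-] → (1.085, -0.3434, 1.615)–(-0.234333, -0.3434, 1.615)  len=1.3193
  (v6,v4,v2) [+-+] → (1.085, -0.3434, -1.615)–(0.234333, -0.3434, -1.615)  len=0.8507
  (v6,v5,v4) [+--] → (1.085, -0.3434, 0.348799)–(1.085, -0.3434, -1.615)  len=1.9638
  (v7,v5,v6) [+-+] → (1.085, -0.3434, 1.615)–(1.085, -0.3434, 0.348799)  len=1.2662

Chained into 1 loop(s):
  loop 1: 8 segments, perimeter = 10.8000
Total perimeter = 10.800


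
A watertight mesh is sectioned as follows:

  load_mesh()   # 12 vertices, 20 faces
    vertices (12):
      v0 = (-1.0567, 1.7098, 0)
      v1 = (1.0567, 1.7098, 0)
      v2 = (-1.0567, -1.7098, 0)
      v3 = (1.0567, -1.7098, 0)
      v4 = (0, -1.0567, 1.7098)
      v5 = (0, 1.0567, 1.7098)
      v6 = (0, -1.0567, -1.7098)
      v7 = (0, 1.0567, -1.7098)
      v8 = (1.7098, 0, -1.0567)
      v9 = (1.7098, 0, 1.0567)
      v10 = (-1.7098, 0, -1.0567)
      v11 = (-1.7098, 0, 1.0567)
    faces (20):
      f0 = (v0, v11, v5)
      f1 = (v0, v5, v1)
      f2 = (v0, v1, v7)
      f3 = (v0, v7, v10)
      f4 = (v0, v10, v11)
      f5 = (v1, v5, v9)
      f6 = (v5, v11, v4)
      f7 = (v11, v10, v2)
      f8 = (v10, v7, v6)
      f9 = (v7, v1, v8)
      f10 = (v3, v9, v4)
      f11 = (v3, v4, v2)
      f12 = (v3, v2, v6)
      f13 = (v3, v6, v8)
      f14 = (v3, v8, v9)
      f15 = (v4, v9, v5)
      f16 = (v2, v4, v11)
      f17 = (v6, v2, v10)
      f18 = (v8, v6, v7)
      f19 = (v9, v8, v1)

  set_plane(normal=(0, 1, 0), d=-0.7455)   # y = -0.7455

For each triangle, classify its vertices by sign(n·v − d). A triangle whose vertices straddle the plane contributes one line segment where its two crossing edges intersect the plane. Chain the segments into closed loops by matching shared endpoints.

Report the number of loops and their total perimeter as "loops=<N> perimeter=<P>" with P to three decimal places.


Straddling triangles (10 of 20):
  (v5,v11,v4) [++-] → (-0.503539, -0.7455, 1.51746)–(0, -0.7455, 1.7098)  len=0.5390
  (v11,v10,v2) [++-] → (-1.42504, -0.7455, -0.595962)–(-1.42504, -0.7455, 0.595962)  len=1.1919
  (v10,v7,v6) [++-] → (0, -0.7455, -1.7098)–(-0.503539, -0.7455, -1.51746)  len=0.5390
  (v3,v9,v4) [-+-] → (1.42504, -0.7455, 0.595962)–(0.503539, -0.7455, 1.51746)  len=1.3032
  (v3,v6,v8) [--+] → (0.503539, -0.7455, -1.51746)–(1.42504, -0.7455, -0.595962)  len=1.3032
  (v3,v8,v9) [-++] → (1.42504, -0.7455, -0.595962)–(1.42504, -0.7455, 0.595962)  len=1.1919
  (v4,v9,v5) [-++] → (0.503539, -0.7455, 1.51746)–(0, -0.7455, 1.7098)  len=0.5390
  (v2,v4,v11) [--+] → (-0.503539, -0.7455, 1.51746)–(-1.42504, -0.7455, 0.595962)  len=1.3032
  (v6,v2,v10) [--+] → (-1.42504, -0.7455, -0.595962)–(-0.503539, -0.7455, -1.51746)  len=1.3032
  (v8,v6,v7) [+-+] → (0.503539, -0.7455, -1.51746)–(0, -0.7455, -1.7098)  len=0.5390

Chained into 1 loop(s):
  loop 1: 10 segments, perimeter = 9.7527
Total perimeter = 9.753

loops=1 perimeter=9.753


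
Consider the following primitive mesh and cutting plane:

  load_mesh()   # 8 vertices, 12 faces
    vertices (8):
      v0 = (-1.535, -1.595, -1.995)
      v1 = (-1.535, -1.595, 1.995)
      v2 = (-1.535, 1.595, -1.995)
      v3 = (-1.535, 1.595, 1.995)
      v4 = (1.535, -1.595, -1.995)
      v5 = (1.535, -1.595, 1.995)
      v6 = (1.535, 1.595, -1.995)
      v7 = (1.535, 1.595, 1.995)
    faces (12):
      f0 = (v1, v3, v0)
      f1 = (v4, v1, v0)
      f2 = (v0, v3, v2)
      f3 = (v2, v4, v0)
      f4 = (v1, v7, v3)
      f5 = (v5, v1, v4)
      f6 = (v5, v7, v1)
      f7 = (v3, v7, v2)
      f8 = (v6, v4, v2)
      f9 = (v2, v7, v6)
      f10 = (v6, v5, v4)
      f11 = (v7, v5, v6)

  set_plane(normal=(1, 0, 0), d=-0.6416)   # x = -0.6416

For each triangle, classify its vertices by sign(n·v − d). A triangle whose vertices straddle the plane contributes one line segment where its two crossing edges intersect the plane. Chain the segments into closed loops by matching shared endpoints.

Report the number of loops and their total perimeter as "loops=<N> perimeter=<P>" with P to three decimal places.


loops=1 perimeter=14.360

Straddling triangles (8 of 12):
  (v4,v1,v0) [+--] → (-0.6416, -1.595, 0.833871)–(-0.6416, -1.595, -1.995)  len=2.8289
  (v2,v4,v0) [-+-] → (-0.6416, 0.666679, -1.995)–(-0.6416, -1.595, -1.995)  len=2.2617
  (v1,v7,v3) [-+-] → (-0.6416, -0.666679, 1.995)–(-0.6416, 1.595, 1.995)  len=2.2617
  (v5,v1,v4) [+-+] → (-0.6416, -1.595, 1.995)–(-0.6416, -1.595, 0.833871)  len=1.1611
  (v5,v7,v1) [++-] → (-0.6416, -0.666679, 1.995)–(-0.6416, -1.595, 1.995)  len=0.9283
  (v3,v7,v2) [-+-] → (-0.6416, 1.595, 1.995)–(-0.6416, 1.595, -0.833871)  len=2.8289
  (v6,v4,v2) [++-] → (-0.6416, 0.666679, -1.995)–(-0.6416, 1.595, -1.995)  len=0.9283
  (v2,v7,v6) [-++] → (-0.6416, 1.595, -0.833871)–(-0.6416, 1.595, -1.995)  len=1.1611

Chained into 1 loop(s):
  loop 1: 8 segments, perimeter = 14.3600
Total perimeter = 14.360


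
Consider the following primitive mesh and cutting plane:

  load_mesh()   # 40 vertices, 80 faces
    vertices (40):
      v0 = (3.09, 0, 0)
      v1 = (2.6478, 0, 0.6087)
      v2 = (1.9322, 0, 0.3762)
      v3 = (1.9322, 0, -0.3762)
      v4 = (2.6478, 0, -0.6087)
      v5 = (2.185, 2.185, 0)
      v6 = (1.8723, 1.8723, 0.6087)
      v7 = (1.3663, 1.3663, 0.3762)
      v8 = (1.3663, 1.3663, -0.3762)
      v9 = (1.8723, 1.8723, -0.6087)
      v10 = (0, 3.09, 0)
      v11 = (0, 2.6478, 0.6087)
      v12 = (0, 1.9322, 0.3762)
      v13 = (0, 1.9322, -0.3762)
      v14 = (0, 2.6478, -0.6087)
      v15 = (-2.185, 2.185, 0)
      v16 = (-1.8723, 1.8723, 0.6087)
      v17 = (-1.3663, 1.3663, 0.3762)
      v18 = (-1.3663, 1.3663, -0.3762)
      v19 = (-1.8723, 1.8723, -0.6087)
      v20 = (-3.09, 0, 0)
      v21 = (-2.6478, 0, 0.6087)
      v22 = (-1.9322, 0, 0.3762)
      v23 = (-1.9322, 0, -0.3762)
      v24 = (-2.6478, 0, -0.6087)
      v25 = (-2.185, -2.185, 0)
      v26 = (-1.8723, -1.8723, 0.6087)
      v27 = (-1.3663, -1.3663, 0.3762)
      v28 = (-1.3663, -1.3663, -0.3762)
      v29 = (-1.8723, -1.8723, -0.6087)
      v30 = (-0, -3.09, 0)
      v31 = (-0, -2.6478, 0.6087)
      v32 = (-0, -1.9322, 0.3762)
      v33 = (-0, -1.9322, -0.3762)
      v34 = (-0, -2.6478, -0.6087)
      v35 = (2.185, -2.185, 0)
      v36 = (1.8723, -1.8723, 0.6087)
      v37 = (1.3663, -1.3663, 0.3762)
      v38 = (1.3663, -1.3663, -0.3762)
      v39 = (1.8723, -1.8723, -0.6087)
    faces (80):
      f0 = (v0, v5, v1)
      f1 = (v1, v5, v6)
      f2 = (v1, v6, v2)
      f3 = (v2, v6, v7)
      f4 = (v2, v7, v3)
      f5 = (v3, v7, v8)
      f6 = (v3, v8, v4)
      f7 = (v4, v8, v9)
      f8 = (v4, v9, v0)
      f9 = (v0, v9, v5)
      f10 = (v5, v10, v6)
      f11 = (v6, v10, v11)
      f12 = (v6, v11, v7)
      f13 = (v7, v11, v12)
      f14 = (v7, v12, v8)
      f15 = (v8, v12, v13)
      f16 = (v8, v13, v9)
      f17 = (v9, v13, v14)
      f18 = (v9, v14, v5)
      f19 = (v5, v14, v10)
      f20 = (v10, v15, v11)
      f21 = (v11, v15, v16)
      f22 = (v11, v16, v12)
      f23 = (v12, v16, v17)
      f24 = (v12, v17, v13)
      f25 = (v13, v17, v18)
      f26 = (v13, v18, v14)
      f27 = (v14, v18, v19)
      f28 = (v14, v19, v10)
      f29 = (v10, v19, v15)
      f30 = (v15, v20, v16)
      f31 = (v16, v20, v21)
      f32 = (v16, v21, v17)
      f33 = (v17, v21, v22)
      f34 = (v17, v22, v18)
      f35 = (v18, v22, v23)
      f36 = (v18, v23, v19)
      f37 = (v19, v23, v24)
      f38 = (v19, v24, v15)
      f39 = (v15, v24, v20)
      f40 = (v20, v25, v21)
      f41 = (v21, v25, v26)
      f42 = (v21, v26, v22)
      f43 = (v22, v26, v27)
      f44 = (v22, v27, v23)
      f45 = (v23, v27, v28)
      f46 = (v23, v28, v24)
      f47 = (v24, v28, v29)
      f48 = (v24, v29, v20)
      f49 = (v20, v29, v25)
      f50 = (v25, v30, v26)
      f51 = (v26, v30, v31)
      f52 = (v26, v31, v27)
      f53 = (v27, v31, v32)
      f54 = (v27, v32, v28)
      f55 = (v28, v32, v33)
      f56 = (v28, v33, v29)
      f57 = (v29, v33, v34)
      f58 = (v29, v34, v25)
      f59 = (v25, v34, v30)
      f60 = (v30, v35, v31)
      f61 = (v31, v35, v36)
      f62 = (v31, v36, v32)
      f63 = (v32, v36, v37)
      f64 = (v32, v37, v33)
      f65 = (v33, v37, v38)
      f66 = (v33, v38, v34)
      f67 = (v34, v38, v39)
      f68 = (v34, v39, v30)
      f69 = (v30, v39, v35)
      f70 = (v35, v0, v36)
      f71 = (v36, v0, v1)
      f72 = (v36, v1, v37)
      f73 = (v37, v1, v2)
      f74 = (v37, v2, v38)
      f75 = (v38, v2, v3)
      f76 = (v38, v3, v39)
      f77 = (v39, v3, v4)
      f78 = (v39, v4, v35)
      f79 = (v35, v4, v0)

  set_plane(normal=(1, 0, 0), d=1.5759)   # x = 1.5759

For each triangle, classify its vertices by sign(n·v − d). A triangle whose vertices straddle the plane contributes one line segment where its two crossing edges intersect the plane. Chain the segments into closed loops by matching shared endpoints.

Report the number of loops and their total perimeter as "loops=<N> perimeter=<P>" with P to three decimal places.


loops=2 perimeter=9.166

Straddling triangles (24 of 80):
  (v2,v6,v7) [++-] → (1.5759, 1.5759, 0.472508)–(1.5759, 0.860245, 0.3762)  len=0.7221
  (v2,v7,v3) [+-+] → (1.5759, 0.860245, 0.3762)–(1.5759, 0.860245, 0.0975235)  len=0.2787
  (v3,v7,v8) [+--] → (1.5759, 0.860245, 0.0975235)–(1.5759, 0.860245, -0.3762)  len=0.4737
  (v3,v8,v4) [+-+] → (1.5759, 0.860245, -0.3762)–(1.5759, 1.14283, -0.414227)  len=0.2851
  (v4,v8,v9) [+-+] → (1.5759, 1.14283, -0.414227)–(1.5759, 1.5759, -0.472508)  len=0.4370
  (v5,v10,v6) [+-+] → (1.5759, 2.43728, 0)–(1.5759, 2.06507, 0.512338)  len=0.6333
  (v6,v10,v11) [+--] → (1.5759, 2.06507, 0.512338)–(1.5759, 1.99507, 0.6087)  len=0.1191
  (v6,v11,v7) [+--] → (1.5759, 1.99507, 0.6087)–(1.5759, 1.5759, 0.472508)  len=0.4407
  (v8,v13,v9) [--+] → (1.5759, 1.88178, -0.571893)–(1.5759, 1.5759, -0.472508)  len=0.3216
  (v9,v13,v14) [+--] → (1.5759, 1.88178, -0.571893)–(1.5759, 1.99507, -0.6087)  len=0.1191
  (v9,v14,v5) [+-+] → (1.5759, 1.99507, -0.6087)–(1.5759, 2.31401, -0.169684)  len=0.5426
  (v5,v14,v10) [+--] → (1.5759, 2.31401, -0.169684)–(1.5759, 2.43728, 0)  len=0.2097
  (v30,v35,v31) [-+-] → (1.5759, -2.43728, 0)–(1.5759, -2.31401, 0.169684)  len=0.2097
  (v31,v35,v36) [-++] → (1.5759, -2.31401, 0.169684)–(1.5759, -1.99507, 0.6087)  len=0.5426
  (v31,v36,v32) [-+-] → (1.5759, -1.99507, 0.6087)–(1.5759, -1.88178, 0.571893)  len=0.1191
  (v32,v36,v37) [-+-] → (1.5759, -1.88178, 0.571893)–(1.5759, -1.5759, 0.472508)  len=0.3216
  (v34,v38,v39) [--+] → (1.5759, -1.5759, -0.472508)–(1.5759, -1.99507, -0.6087)  len=0.4407
  (v34,v39,v30) [-+-] → (1.5759, -1.99507, -0.6087)–(1.5759, -2.06507, -0.512338)  len=0.1191
  (v30,v39,v35) [-++] → (1.5759, -2.06507, -0.512338)–(1.5759, -2.43728, 0)  len=0.6333
  (v36,v1,v37) [++-] → (1.5759, -1.14283, 0.414227)–(1.5759, -1.5759, 0.472508)  len=0.4370
  (v37,v1,v2) [-++] → (1.5759, -1.14283, 0.414227)–(1.5759, -0.860245, 0.3762)  len=0.2851
  (v37,v2,v38) [-+-] → (1.5759, -0.860245, 0.3762)–(1.5759, -0.860245, -0.0975235)  len=0.4737
  (v38,v2,v3) [-++] → (1.5759, -0.860245, -0.0975235)–(1.5759, -0.860245, -0.3762)  len=0.2787
  (v38,v3,v39) [-++] → (1.5759, -0.860245, -0.3762)–(1.5759, -1.5759, -0.472508)  len=0.7221

Chained into 2 loop(s):
  loop 1: 12 segments, perimeter = 4.5828
  loop 2: 12 segments, perimeter = 4.5828
Total perimeter = 9.166
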